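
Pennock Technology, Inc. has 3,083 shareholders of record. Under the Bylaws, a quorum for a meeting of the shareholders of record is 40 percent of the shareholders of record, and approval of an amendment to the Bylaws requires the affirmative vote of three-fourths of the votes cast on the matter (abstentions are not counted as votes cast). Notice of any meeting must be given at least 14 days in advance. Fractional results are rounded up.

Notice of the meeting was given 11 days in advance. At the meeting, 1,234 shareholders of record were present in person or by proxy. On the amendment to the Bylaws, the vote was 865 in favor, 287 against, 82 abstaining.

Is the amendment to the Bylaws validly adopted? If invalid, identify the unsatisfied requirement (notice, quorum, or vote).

Notice: 11 days given; 14 required. Not satisfied.
Quorum: 40% of 3,083 = 1,233.20, rounded up to 1,234; 1,234 present. Satisfied.
Vote: requires three-fourths of the votes cast (1,234 − 82 abstaining = 1,152); 3/4 of 1152 = 864, so 864 needed; 865 in favor. Satisfied.

Invalid — notice requirement not satisfied.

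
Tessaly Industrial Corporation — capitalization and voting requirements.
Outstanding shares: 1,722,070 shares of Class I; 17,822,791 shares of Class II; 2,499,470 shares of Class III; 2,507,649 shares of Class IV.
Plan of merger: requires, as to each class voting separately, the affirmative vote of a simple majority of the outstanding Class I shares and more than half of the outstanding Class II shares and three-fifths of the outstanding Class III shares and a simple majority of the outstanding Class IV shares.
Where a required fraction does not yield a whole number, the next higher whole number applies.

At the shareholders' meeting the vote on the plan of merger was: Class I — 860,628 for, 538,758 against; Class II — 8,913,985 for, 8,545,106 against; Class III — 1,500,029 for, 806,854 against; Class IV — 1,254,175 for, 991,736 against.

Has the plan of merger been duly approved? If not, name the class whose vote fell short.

Not approved — the Class I shares did not give the required vote.

Class I: a majority of 1722070 is 861036; 861,036 required, 860,628 in favor — not approved.
Class II: a majority of 17822791 is 8911396; 8,911,396 required, 8,913,985 in favor — approved.
Class III: 3/5 of 2499470 = 1499682; 1,499,682 required, 1,500,029 in favor — approved.
Class IV: a majority of 2507649 is 1253825; 1,253,825 required, 1,254,175 in favor — approved.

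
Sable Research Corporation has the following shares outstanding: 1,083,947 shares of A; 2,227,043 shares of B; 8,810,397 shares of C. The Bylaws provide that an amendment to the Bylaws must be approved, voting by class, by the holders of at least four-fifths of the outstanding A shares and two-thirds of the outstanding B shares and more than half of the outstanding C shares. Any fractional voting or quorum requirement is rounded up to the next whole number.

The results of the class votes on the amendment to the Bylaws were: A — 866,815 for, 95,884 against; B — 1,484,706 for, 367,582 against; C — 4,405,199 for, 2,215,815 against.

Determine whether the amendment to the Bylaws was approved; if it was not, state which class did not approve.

A: 4/5 of 1083947 = 867157.60, rounded up to 867158; 867,158 required, 866,815 in favor — not approved.
B: 2/3 of 2227043 = 1484695.33, rounded up to 1484696; 1,484,696 required, 1,484,706 in favor — approved.
C: a majority of 8810397 is 4405199; 4,405,199 required, 4,405,199 in favor — approved.

Not approved — the A shares did not give the required vote.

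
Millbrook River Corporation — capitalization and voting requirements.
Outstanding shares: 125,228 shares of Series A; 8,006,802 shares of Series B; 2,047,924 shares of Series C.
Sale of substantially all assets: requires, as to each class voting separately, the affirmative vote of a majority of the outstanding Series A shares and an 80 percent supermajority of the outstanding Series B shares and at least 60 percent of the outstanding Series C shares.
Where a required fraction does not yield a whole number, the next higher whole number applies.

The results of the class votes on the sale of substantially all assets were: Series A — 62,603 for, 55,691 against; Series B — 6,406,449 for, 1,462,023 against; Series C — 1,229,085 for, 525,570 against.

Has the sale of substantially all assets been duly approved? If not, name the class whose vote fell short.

Series A: a majority of 125228 is 62615; 62,615 required, 62,603 in favor — not approved.
Series B: 4/5 of 8006802 = 6405441.60, rounded up to 6405442; 6,405,442 required, 6,406,449 in favor — approved.
Series C: 3/5 of 2047924 = 1228754.40, rounded up to 1228755; 1,228,755 required, 1,229,085 in favor — approved.

Not approved — the Series A shares did not give the required vote.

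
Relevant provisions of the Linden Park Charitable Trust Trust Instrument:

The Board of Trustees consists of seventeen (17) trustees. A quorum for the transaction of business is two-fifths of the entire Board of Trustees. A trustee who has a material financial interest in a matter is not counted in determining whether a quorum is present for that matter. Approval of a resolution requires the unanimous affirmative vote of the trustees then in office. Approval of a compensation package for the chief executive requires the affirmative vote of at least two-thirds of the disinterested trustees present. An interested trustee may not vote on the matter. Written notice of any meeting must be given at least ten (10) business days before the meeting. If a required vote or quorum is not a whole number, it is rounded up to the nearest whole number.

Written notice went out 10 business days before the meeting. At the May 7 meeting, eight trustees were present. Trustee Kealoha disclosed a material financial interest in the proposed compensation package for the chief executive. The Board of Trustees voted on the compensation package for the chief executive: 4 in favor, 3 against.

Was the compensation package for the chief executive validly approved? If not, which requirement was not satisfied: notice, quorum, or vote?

Invalid — vote requirement not satisfied.

Notice: 10 business days given; 10 required (10 ≥ 10). Satisfied.
Quorum: 8 present, but the 1 interested trustee does not count, leaving 7. Quorum is 7. Satisfied.
Vote: the compensation package for the chief executive requires two-thirds of the disinterested trustees present (8 − 1 = 7). 2/3 of 7 = 4.67, rounded up to 5, so 5 affirmative votes are needed; 4 voted in favor. Not satisfied.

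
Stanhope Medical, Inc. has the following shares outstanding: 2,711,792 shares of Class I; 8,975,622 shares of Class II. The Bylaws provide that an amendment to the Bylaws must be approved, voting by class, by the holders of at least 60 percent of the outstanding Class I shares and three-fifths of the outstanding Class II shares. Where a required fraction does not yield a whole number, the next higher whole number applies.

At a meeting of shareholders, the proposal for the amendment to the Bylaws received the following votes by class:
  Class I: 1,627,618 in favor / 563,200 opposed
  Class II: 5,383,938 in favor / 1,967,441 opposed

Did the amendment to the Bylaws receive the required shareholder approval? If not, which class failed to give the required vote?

Class I: 3/5 of 2711792 = 1627075.20, rounded up to 1627076; 1,627,076 required, 1,627,618 in favor — approved.
Class II: 3/5 of 8975622 = 5385373.20, rounded up to 5385374; 5,385,374 required, 5,383,938 in favor — not approved.

Not approved — the Class II shares did not give the required vote.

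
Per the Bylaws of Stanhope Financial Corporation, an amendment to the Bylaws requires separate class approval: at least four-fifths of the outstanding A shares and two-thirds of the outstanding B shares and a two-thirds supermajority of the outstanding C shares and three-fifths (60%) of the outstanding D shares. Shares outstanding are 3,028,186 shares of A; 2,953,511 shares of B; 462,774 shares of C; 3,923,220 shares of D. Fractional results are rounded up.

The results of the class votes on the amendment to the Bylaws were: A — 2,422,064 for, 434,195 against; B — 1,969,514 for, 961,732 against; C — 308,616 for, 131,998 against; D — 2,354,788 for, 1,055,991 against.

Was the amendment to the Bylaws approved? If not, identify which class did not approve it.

Not approved — the A shares did not give the required vote.

A: 4/5 of 3028186 = 2422548.80, rounded up to 2422549; 2,422,549 required, 2,422,064 in favor — not approved.
B: 2/3 of 2953511 = 1969007.33, rounded up to 1969008; 1,969,008 required, 1,969,514 in favor — approved.
C: 2/3 of 462774 = 308516; 308,516 required, 308,616 in favor — approved.
D: 3/5 of 3923220 = 2353932; 2,353,932 required, 2,354,788 in favor — approved.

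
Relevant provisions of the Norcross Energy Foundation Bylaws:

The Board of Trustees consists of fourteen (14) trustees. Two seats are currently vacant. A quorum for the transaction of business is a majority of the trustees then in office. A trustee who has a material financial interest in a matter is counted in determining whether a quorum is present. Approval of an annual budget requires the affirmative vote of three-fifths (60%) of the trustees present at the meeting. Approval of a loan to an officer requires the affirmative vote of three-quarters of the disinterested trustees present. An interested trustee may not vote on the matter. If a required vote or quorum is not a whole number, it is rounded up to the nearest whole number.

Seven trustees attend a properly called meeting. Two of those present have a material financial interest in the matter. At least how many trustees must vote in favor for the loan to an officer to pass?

The loan to an officer requires three-fourths of the disinterested trustees present (7 − 2 = 5).
3/4 of 5 = 3.75, rounded up to 4.

4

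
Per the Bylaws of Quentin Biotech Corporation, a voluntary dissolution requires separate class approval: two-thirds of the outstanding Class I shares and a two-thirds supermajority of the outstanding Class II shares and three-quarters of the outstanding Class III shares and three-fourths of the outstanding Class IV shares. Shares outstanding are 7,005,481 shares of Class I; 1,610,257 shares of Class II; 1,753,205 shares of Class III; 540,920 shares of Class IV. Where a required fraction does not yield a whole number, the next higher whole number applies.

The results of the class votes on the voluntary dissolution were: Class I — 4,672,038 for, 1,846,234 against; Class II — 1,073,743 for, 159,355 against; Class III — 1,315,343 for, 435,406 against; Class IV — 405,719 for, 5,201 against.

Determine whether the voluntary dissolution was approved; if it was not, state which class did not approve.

Approved — every class gave the required vote.

Class I: 2/3 of 7005481 = 4670320.67, rounded up to 4670321; 4,670,321 required, 4,672,038 in favor — approved.
Class II: 2/3 of 1610257 = 1073504.67, rounded up to 1073505; 1,073,505 required, 1,073,743 in favor — approved.
Class III: 3/4 of 1753205 = 1314903.75, rounded up to 1314904; 1,314,904 required, 1,315,343 in favor — approved.
Class IV: 3/4 of 540920 = 405690; 405,690 required, 405,719 in favor — approved.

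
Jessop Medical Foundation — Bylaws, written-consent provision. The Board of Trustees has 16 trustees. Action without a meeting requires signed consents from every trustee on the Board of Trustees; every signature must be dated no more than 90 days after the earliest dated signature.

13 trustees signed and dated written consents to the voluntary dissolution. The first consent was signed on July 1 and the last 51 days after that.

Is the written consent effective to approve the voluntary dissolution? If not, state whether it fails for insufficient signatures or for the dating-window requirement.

Not effective — insufficient signatures.

Signatures required: every one of 16 — unanimous means all 16, so 16 needed; 13 signed. Insufficient.
Dating window: the latest signature is 51 days after the earliest; the limit is 90 days. Within the window.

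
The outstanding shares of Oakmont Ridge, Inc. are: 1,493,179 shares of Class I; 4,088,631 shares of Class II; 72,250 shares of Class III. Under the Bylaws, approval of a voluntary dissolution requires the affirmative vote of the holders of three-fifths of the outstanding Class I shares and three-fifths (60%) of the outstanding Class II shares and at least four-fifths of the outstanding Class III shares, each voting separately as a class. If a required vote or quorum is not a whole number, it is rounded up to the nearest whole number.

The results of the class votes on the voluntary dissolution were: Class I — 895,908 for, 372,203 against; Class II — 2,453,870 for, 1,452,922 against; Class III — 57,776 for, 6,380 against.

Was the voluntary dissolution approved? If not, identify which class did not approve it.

Not approved — the Class III shares did not give the required vote.

Class I: 3/5 of 1493179 = 895907.40, rounded up to 895908; 895,908 required, 895,908 in favor — approved.
Class II: 3/5 of 4088631 = 2453178.60, rounded up to 2453179; 2,453,179 required, 2,453,870 in favor — approved.
Class III: 4/5 of 72250 = 57800; 57,800 required, 57,776 in favor — not approved.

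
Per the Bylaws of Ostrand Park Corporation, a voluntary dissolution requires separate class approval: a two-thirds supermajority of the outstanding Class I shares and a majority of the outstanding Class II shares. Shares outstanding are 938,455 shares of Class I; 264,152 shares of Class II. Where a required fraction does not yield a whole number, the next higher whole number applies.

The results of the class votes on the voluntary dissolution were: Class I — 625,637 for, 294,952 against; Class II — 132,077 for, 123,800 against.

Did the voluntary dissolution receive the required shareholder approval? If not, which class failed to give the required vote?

Approved — every class gave the required vote.

Class I: 2/3 of 938455 = 625636.67, rounded up to 625637; 625,637 required, 625,637 in favor — approved.
Class II: a majority of 264152 is 132077; 132,077 required, 132,077 in favor — approved.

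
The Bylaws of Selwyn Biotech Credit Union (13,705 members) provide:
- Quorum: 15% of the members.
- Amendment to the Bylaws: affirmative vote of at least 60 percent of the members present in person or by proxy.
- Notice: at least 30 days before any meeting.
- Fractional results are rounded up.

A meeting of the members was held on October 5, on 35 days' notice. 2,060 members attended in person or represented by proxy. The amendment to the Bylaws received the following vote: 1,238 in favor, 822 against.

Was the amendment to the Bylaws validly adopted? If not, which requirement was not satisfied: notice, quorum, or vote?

Valid — all requirements satisfied.

Notice: 35 days given; 30 required. Satisfied.
Quorum: 15% of 13,705 = 2,055.75, rounded up to 2,056; 2,060 present. Satisfied.
Vote: requires three-fifths of those present (2,060); 3/5 of 2060 = 1236, so 1,236 needed; 1,238 in favor. Satisfied.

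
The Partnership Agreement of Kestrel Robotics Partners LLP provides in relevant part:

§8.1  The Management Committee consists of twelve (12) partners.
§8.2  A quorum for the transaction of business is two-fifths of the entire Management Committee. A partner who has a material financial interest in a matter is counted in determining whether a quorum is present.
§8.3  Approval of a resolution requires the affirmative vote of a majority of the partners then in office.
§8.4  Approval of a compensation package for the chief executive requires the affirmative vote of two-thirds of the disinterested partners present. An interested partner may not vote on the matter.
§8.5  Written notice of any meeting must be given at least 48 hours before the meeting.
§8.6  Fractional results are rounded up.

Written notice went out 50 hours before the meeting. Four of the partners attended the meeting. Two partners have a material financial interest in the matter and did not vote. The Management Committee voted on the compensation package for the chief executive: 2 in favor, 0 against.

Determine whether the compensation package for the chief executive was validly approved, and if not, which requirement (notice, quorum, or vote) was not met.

Invalid — quorum requirement not satisfied.

Notice: 50 hours given; 48 required (50 ≥ 48). Satisfied.
Quorum: 4 present (interested partners count toward quorum); quorum is 5. Not satisfied.
Vote: the compensation package for the chief executive requires two-thirds of the disinterested partners present (4 − 2 = 2). 2/3 of 2 = 1.33, rounded up to 2, so 2 affirmative votes are needed; 2 voted in favor. Satisfied. (Moot — without a quorum no business can be validly transacted.)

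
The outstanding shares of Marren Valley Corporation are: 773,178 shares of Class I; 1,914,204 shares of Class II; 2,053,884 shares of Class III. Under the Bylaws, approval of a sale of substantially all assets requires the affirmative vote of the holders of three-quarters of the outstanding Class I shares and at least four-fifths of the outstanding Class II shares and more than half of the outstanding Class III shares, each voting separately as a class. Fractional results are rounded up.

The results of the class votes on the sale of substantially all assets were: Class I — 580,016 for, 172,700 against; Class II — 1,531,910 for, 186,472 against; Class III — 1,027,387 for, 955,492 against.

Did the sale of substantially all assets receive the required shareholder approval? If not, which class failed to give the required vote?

Class I: 3/4 of 773178 = 579883.50, rounded up to 579884; 579,884 required, 580,016 in favor — approved.
Class II: 4/5 of 1914204 = 1531363.20, rounded up to 1531364; 1,531,364 required, 1,531,910 in favor — approved.
Class III: a majority of 2053884 is 1026943; 1,026,943 required, 1,027,387 in favor — approved.

Approved — every class gave the required vote.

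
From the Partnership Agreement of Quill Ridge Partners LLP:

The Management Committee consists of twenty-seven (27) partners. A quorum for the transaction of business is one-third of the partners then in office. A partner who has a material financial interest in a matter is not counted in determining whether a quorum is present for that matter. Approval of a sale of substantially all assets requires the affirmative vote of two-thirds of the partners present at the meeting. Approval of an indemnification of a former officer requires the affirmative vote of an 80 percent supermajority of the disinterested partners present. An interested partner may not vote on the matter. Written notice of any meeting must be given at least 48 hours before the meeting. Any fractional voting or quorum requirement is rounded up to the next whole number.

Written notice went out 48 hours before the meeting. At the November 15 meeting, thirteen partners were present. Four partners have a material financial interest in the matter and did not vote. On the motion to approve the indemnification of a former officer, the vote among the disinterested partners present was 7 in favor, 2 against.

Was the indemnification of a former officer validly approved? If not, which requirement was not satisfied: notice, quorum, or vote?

Invalid — vote requirement not satisfied.

Notice: 48 hours given; 48 required (48 ≥ 48). Satisfied.
Quorum: 13 present, but the 4 interested partners do not count, leaving 9. Quorum is 9. Satisfied.
Vote: the indemnification of a former officer requires four-fifths of the disinterested partners present (13 − 4 = 9). 4/5 of 9 = 7.20, rounded up to 8, so 8 affirmative votes are needed; 7 voted in favor. Not satisfied.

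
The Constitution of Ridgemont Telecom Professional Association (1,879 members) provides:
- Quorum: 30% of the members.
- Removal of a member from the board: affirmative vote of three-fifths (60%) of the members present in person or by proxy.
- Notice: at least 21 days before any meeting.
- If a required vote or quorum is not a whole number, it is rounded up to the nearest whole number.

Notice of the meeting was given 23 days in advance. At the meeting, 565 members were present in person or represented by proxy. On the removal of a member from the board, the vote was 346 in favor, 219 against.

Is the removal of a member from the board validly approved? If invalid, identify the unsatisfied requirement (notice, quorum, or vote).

Notice: 23 days given; 21 required. Satisfied.
Quorum: 30% of 1,879 = 563.70, rounded up to 564; 565 present. Satisfied.
Vote: requires three-fifths of those present (565); 3/5 of 565 = 339, so 339 needed; 346 in favor. Satisfied.

Valid — all requirements satisfied.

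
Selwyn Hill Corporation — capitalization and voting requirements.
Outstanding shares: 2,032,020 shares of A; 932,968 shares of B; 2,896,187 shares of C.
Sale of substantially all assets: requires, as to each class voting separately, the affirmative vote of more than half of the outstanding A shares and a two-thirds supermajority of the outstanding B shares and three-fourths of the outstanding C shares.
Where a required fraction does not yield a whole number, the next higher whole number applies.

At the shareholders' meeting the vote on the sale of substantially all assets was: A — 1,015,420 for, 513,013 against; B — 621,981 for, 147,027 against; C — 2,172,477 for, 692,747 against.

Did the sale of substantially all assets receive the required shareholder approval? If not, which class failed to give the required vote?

A: a majority of 2032020 is 1016011; 1,016,011 required, 1,015,420 in favor — not approved.
B: 2/3 of 932968 = 621978.67, rounded up to 621979; 621,979 required, 621,981 in favor — approved.
C: 3/4 of 2896187 = 2172140.25, rounded up to 2172141; 2,172,141 required, 2,172,477 in favor — approved.

Not approved — the A shares did not give the required vote.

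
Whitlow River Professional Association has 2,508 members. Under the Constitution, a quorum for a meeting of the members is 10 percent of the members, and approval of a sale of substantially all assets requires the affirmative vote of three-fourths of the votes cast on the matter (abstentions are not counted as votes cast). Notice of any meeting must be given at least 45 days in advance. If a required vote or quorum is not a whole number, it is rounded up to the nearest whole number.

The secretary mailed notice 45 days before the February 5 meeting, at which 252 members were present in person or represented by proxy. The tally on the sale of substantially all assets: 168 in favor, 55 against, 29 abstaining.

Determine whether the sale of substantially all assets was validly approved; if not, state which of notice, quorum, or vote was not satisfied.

Valid — all requirements satisfied.

Notice: 45 days given; 45 required. Satisfied.
Quorum: 10% of 2,508 = 250.80, rounded up to 251; 252 present. Satisfied.
Vote: requires three-fourths of the votes cast (252 − 29 abstaining = 223); 3/4 of 223 = 167.25, rounded up to 168, so 168 needed; 168 in favor. Satisfied.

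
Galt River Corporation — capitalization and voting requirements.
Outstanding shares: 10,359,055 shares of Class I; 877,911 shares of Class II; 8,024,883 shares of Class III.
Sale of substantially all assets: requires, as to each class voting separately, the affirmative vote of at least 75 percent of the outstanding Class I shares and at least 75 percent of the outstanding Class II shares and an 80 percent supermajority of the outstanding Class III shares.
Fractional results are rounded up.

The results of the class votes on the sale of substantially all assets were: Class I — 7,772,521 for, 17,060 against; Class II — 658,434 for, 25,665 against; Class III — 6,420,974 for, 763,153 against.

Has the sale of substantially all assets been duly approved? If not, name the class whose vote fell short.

Class I: 3/4 of 10359055 = 7769291.25, rounded up to 7769292; 7,769,292 required, 7,772,521 in favor — approved.
Class II: 3/4 of 877911 = 658433.25, rounded up to 658434; 658,434 required, 658,434 in favor — approved.
Class III: 4/5 of 8024883 = 6419906.40, rounded up to 6419907; 6,419,907 required, 6,420,974 in favor — approved.

Approved — every class gave the required vote.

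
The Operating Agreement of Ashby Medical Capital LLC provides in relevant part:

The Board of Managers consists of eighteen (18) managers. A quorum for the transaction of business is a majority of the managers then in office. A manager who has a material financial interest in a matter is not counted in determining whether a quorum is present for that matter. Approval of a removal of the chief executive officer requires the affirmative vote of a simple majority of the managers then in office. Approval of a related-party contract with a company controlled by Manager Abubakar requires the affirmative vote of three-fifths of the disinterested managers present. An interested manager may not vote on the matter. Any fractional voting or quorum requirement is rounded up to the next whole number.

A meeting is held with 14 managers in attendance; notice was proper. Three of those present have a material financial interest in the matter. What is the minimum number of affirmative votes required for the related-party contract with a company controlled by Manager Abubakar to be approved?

The related-party contract with a company controlled by Manager Abubakar requires three-fifths of the disinterested managers present (14 − 3 = 11).
3/5 of 11 = 6.60, rounded up to 7.

7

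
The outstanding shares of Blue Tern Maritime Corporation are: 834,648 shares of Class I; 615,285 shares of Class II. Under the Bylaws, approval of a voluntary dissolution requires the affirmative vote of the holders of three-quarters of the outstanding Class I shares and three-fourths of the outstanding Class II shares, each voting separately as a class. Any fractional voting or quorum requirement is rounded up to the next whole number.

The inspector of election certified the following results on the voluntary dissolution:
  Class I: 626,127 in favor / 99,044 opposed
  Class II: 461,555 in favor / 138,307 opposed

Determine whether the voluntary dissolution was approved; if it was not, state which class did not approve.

Approved — every class gave the required vote.

Class I: 3/4 of 834648 = 625986; 625,986 required, 626,127 in favor — approved.
Class II: 3/4 of 615285 = 461463.75, rounded up to 461464; 461,464 required, 461,555 in favor — approved.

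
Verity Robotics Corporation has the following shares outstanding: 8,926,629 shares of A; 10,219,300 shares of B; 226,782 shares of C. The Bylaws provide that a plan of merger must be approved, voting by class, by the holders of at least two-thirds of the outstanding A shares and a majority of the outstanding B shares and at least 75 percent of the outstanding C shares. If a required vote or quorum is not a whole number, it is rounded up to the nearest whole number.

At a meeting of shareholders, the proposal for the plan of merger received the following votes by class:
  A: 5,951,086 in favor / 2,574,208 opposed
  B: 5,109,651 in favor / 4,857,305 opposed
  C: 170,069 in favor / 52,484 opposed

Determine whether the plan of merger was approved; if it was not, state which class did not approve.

A: 2/3 of 8926629 = 5951086; 5,951,086 required, 5,951,086 in favor — approved.
B: a majority of 10219300 is 5109651; 5,109,651 required, 5,109,651 in favor — approved.
C: 3/4 of 226782 = 170086.50, rounded up to 170087; 170,087 required, 170,069 in favor — not approved.

Not approved — the C shares did not give the required vote.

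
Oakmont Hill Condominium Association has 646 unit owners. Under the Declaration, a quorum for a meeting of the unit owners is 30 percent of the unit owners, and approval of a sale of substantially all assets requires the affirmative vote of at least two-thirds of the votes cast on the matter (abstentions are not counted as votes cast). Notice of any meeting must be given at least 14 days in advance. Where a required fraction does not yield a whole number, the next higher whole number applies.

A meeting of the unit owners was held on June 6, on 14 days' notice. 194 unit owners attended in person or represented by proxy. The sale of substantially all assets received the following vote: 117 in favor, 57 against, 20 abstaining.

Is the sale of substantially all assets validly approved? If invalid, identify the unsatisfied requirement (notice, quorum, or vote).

Valid — all requirements satisfied.

Notice: 14 days given; 14 required. Satisfied.
Quorum: 30% of 646 = 193.80, rounded up to 194; 194 present. Satisfied.
Vote: requires two-thirds of the votes cast (194 − 20 abstaining = 174); 2/3 of 174 = 116, so 116 needed; 117 in favor. Satisfied.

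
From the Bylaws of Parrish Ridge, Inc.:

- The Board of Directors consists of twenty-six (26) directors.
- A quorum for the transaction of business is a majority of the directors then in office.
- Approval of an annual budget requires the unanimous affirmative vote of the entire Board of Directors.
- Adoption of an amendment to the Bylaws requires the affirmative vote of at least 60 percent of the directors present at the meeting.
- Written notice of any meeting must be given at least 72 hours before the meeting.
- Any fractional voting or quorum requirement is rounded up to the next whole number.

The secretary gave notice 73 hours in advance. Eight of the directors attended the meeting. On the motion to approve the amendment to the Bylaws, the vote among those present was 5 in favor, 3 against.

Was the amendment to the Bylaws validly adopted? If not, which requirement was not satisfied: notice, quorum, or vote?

Notice: 73 hours given; 72 required (73 ≥ 72). Satisfied.
Quorum: 8 present; quorum is 14. Not satisfied.
Vote: the amendment to the Bylaws requires three-fifths of the directors present (8). 3/5 of 8 = 4.80, rounded up to 5, so 5 affirmative votes are needed; 5 voted in favor. Satisfied. (Moot — without a quorum no business can be validly transacted.)

Invalid — quorum requirement not satisfied.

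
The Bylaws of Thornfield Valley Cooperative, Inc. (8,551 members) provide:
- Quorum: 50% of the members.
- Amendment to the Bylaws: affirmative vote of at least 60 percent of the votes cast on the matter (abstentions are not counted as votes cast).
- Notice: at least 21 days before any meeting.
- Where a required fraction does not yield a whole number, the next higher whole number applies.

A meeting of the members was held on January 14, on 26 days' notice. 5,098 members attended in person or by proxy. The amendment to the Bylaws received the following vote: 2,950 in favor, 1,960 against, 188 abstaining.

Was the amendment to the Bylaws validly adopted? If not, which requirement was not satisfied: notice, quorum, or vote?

Notice: 26 days given; 21 required. Satisfied.
Quorum: 50% of 8,551 = 4,275.50, rounded up to 4,276; 5,098 present. Satisfied.
Vote: requires three-fifths of the votes cast (5,098 − 188 abstaining = 4,910); 3/5 of 4910 = 2946, so 2,946 needed; 2,950 in favor. Satisfied.

Valid — all requirements satisfied.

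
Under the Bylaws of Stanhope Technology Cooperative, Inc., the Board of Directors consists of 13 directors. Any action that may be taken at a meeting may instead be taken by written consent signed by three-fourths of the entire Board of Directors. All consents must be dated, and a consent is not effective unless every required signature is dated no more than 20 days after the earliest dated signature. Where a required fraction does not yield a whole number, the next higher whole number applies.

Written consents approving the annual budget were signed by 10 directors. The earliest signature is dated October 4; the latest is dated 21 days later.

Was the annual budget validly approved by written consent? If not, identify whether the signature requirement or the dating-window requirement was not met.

Not effective — dating-window requirement not satisfied.

Signatures required: three-fourths of 13 — 3/4 of 13 = 9.75, rounded up to 10, so 10 needed; 10 signed. Sufficient.
Dating window: the latest signature is 21 days after the earliest; the limit is 20 days. Outside the window.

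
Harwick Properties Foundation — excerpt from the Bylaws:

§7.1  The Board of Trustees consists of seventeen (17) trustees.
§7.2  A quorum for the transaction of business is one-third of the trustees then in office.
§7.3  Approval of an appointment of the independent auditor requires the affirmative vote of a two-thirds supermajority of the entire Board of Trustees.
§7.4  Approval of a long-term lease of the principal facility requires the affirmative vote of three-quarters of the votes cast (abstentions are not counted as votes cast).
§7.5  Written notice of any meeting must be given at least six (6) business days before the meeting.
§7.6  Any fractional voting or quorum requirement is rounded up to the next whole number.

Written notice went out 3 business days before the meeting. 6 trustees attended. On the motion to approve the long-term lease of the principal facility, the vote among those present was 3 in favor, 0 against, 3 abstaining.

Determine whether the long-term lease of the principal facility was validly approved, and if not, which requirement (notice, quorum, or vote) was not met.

Notice: 3 business days given; 6 required (3 < 6). Not satisfied.
Quorum: 6 present; quorum is 6. Satisfied.
Vote: the long-term lease of the principal facility requires three-fourths of the votes cast (6 present − 3 abstaining = 3). 3/4 of 3 = 2.25, rounded up to 3, so 3 affirmative votes are needed; 3 voted in favor. Satisfied.

Invalid — notice requirement not satisfied.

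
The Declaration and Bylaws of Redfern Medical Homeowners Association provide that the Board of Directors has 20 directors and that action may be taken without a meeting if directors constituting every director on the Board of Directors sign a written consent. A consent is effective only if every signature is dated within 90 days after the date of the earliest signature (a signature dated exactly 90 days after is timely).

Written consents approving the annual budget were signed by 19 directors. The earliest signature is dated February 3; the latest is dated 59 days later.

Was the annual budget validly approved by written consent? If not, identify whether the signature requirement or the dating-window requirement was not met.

Not effective — insufficient signatures.

Signatures required: every one of 20 — unanimous means all 20, so 20 needed; 19 signed. Insufficient.
Dating window: the latest signature is 59 days after the earliest; the limit is 90 days. Within the window.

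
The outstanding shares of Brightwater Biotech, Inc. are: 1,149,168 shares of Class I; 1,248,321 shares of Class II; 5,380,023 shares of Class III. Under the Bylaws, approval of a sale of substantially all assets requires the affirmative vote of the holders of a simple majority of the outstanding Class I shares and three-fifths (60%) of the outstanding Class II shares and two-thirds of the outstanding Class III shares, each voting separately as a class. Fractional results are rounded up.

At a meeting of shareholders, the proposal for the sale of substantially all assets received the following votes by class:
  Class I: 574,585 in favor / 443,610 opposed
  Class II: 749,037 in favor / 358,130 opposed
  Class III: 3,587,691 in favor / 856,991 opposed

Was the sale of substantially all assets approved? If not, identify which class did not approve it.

Class I: a majority of 1149168 is 574585; 574,585 required, 574,585 in favor — approved.
Class II: 3/5 of 1248321 = 748992.60, rounded up to 748993; 748,993 required, 749,037 in favor — approved.
Class III: 2/3 of 5380023 = 3586682; 3,586,682 required, 3,587,691 in favor — approved.

Approved — every class gave the required vote.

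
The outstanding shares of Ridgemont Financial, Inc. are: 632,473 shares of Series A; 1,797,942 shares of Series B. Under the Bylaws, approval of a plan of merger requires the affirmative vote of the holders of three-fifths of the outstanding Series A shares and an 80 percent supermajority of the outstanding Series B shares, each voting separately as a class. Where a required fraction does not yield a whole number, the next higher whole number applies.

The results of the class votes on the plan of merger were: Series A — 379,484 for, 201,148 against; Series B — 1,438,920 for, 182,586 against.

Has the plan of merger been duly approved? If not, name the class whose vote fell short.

Approved — every class gave the required vote.

Series A: 3/5 of 632473 = 379483.80, rounded up to 379484; 379,484 required, 379,484 in favor — approved.
Series B: 4/5 of 1797942 = 1438353.60, rounded up to 1438354; 1,438,354 required, 1,438,920 in favor — approved.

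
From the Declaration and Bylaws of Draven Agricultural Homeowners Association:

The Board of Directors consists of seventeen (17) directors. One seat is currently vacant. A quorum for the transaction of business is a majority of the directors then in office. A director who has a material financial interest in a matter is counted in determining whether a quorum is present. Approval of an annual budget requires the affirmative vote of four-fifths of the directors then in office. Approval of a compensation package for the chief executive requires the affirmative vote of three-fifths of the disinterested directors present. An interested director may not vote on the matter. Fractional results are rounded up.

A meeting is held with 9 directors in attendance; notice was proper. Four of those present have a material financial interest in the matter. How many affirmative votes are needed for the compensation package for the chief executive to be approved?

The compensation package for the chief executive requires three-fifths of the disinterested directors present (9 − 4 = 5).
3/5 of 5 = 3.

3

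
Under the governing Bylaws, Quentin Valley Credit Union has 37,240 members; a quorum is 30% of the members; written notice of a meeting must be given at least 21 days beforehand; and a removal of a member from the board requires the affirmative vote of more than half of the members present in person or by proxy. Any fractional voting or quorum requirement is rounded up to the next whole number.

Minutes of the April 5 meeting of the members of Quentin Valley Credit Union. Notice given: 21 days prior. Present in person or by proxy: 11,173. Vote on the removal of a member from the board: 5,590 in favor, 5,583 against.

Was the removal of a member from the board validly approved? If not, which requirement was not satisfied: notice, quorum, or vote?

Valid — all requirements satisfied.

Notice: 21 days given; 21 required. Satisfied.
Quorum: 30% of 37,240 = 11,172; 11,173 present. Satisfied.
Vote: requires a majority of those present (11,173); a majority of 11173 is 5587, so 5,587 needed; 5,590 in favor. Satisfied.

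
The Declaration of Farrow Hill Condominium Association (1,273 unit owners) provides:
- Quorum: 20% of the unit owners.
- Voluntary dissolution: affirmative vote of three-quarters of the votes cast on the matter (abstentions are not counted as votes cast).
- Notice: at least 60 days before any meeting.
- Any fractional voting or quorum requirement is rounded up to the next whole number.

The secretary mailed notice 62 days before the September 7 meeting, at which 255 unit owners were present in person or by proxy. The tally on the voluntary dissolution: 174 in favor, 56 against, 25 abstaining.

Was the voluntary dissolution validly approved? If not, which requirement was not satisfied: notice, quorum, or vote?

Valid — all requirements satisfied.

Notice: 62 days given; 60 required. Satisfied.
Quorum: 20% of 1,273 = 254.60, rounded up to 255; 255 present. Satisfied.
Vote: requires three-fourths of the votes cast (255 − 25 abstaining = 230); 3/4 of 230 = 172.50, rounded up to 173, so 173 needed; 174 in favor. Satisfied.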